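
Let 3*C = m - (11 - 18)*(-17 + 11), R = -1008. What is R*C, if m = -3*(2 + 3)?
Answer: 19152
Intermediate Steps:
m = -15 (m = -3*5 = -15)
C = -19 (C = (-15 - (11 - 18)*(-17 + 11))/3 = (-15 - (-7)*(-6))/3 = (-15 - 1*42)/3 = (-15 - 42)/3 = (⅓)*(-57) = -19)
R*C = -1008*(-19) = 19152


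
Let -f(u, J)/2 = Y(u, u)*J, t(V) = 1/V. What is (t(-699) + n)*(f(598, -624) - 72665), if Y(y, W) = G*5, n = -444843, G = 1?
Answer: 20654538762650/699 ≈ 2.9549e+10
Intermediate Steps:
Y(y, W) = 5 (Y(y, W) = 1*5 = 5)
f(u, J) = -10*J
(t(-699) + n)*(f(598, -624) - 72665) = (1/(-699) - 444843)*(-10*(-624) - 72665) = (-1/699 - 444843)*(6240 - 72665) = -310945258/699*(-66425) = 20654538762650/699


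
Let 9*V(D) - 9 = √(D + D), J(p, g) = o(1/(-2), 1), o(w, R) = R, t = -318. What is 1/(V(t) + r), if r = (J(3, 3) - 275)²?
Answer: 2027079/152187010295 - 6*I*√159/152187010295 ≈ 1.332e-5 - 4.9713e-10*I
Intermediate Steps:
J(p, g) = 1
V(D) = 1 + √2*√D/9 (V(D) = 1 + √(D + D)/9 = 1 + √(2*D)/9 = 1 + (√2*√D)/9 = 1 + √2*√D/9)
r = 75076 (r = (1 - 275)² = (-274)² = 75076)
1/(V(t) + r) = 1/((1 + √2*√(-318)/9) + 75076) = 1/((1 + √2*(I*√318)/9) + 75076) = 1/((1 + 2*I*√159/9) + 75076) = 1/(75077 + 2*I*√159/9)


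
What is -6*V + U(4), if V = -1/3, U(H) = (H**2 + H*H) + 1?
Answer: 35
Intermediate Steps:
U(H) = 1 + 2*H**2 (U(H) = (H**2 + H**2) + 1 = 2*H**2 + 1 = 1 + 2*H**2)
V = -1/3 (V = -1*1/3 = -1/3 ≈ -0.33333)
-6*V + U(4) = -6*(-1/3) + (1 + 2*4**2) = 2 + (1 + 2*16) = 2 + (1 + 32) = 2 + 33 = 35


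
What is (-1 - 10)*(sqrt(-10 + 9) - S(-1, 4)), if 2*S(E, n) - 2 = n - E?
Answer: 77/2 - 11*I ≈ 38.5 - 11.0*I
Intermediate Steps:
S(E, n) = 1 + n/2 - E/2 (S(E, n) = 1 + (n - E)/2 = 1 + (n/2 - E/2) = 1 + n/2 - E/2)
(-1 - 10)*(sqrt(-10 + 9) - S(-1, 4)) = (-1 - 10)*(sqrt(-10 + 9) - (1 + (1/2)*4 - 1/2*(-1))) = -11*(sqrt(-1) - (1 + 2 + 1/2)) = -11*(I - 1*7/2) = -11*(I - 7/2) = -11*(-7/2 + I) = 77/2 - 11*I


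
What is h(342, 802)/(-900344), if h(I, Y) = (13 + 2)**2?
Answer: -225/900344 ≈ -0.00024990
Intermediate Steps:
h(I, Y) = 225 (h(I, Y) = 15**2 = 225)
h(342, 802)/(-900344) = 225/(-900344) = 225*(-1/900344) = -225/900344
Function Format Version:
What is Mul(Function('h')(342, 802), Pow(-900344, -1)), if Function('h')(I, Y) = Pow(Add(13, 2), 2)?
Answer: Rational(-225, 900344) ≈ -0.00024990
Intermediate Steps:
Function('h')(I, Y) = 225 (Function('h')(I, Y) = Pow(15, 2) = 225)
Mul(Function('h')(342, 802), Pow(-900344, -1)) = Mul(225, Pow(-900344, -1)) = Mul(225, Rational(-1, 900344)) = Rational(-225, 900344)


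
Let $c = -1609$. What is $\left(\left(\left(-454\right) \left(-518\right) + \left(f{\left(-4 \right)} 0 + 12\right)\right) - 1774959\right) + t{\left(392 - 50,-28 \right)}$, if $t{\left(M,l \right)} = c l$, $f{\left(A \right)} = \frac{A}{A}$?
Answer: $-1494723$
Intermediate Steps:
$f{\left(A \right)} = 1$
$t{\left(M,l \right)} = - 1609 l$
$\left(\left(\left(-454\right) \left(-518\right) + \left(f{\left(-4 \right)} 0 + 12\right)\right) - 1774959\right) + t{\left(392 - 50,-28 \right)} = \left(\left(\left(-454\right) \left(-518\right) + \left(1 \cdot 0 + 12\right)\right) - 1774959\right) - -45052 = \left(\left(235172 + \left(0 + 12\right)\right) - 1774959\right) + 45052 = \left(\left(235172 + 12\right) - 1774959\right) + 45052 = \left(235184 - 1774959\right) + 45052 = -1539775 + 45052 = -1494723$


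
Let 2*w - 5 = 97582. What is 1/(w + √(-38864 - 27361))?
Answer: 65058/3174495823 - 20*I*√2649/9523487469 ≈ 2.0494e-5 - 1.0809e-7*I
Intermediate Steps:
w = 97587/2 (w = 5/2 + (½)*97582 = 5/2 + 48791 = 97587/2 ≈ 48794.)
1/(w + √(-38864 - 27361)) = 1/(97587/2 + √(-38864 - 27361)) = 1/(97587/2 + √(-66225)) = 1/(97587/2 + 5*I*√2649)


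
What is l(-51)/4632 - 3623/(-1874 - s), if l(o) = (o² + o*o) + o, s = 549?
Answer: 9754203/3741112 ≈ 2.6073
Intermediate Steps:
l(o) = o + 2*o² (l(o) = (o² + o²) + o = 2*o² + o = o + 2*o²)
l(-51)/4632 - 3623/(-1874 - s) = -51*(1 + 2*(-51))/4632 - 3623/(-1874 - 1*549) = -51*(1 - 102)*(1/4632) - 3623/(-1874 - 549) = -51*(-101)*(1/4632) - 3623/(-2423) = 5151*(1/4632) - 3623*(-1/2423) = 1717/1544 + 3623/2423 = 9754203/3741112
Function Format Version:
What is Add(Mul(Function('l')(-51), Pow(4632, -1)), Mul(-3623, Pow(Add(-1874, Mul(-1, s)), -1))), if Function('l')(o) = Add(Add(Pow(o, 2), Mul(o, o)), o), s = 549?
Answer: Rational(9754203, 3741112) ≈ 2.6073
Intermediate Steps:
Function('l')(o) = Add(o, Mul(2, Pow(o, 2))) (Function('l')(o) = Add(Add(Pow(o, 2), Pow(o, 2)), o) = Add(Mul(2, Pow(o, 2)), o) = Add(o, Mul(2, Pow(o, 2))))
Add(Mul(Function('l')(-51), Pow(4632, -1)), Mul(-3623, Pow(Add(-1874, Mul(-1, s)), -1))) = Add(Mul(Mul(-51, Add(1, Mul(2, -51))), Pow(4632, -1)), Mul(-3623, Pow(Add(-1874, Mul(-1, 549)), -1))) = Add(Mul(Mul(-51, Add(1, -102)), Rational(1, 4632)), Mul(-3623, Pow(Add(-1874, -549), -1))) = Add(Mul(Mul(-51, -101), Rational(1, 4632)), Mul(-3623, Pow(-2423, -1))) = Add(Mul(5151, Rational(1, 4632)), Mul(-3623, Rational(-1, 2423))) = Add(Rational(1717, 1544), Rational(3623, 2423)) = Rational(9754203, 3741112)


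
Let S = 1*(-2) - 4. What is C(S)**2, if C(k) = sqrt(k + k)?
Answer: -12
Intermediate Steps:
S = -6 (S = -2 - 4 = -6)
C(k) = sqrt(2)*sqrt(k) (C(k) = sqrt(2*k) = sqrt(2)*sqrt(k))
C(S)**2 = (sqrt(2)*sqrt(-6))**2 = (sqrt(2)*(I*sqrt(6)))**2 = (2*I*sqrt(3))**2 = -12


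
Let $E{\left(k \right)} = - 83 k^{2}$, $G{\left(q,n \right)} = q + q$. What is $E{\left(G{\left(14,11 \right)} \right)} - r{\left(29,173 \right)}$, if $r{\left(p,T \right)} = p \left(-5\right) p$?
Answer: $-60867$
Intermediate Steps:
$G{\left(q,n \right)} = 2 q$
$r{\left(p,T \right)} = - 5 p^{2}$ ($r{\left(p,T \right)} = - 5 p p = - 5 p^{2}$)
$E{\left(G{\left(14,11 \right)} \right)} - r{\left(29,173 \right)} = - 83 \left(2 \cdot 14\right)^{2} - - 5 \cdot 29^{2} = - 83 \cdot 28^{2} - \left(-5\right) 841 = \left(-83\right) 784 - -4205 = -65072 + 4205 = -60867$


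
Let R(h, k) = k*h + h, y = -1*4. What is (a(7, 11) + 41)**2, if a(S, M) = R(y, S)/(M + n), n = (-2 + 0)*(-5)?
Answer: 687241/441 ≈ 1558.4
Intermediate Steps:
n = 10 (n = -2*(-5) = 10)
y = -4
R(h, k) = h + h*k (R(h, k) = h*k + h = h + h*k)
a(S, M) = (-4 - 4*S)/(10 + M) (a(S, M) = (-4*(1 + S))/(M + 10) = (-4 - 4*S)/(10 + M))
(a(7, 11) + 41)**2 = (4*(-1 - 1*7)/(10 + 11) + 41)**2 = (4*(-1 - 7)/21 + 41)**2 = (4*(1/21)*(-8) + 41)**2 = (-32/21 + 41)**2 = (829/21)**2 = 687241/441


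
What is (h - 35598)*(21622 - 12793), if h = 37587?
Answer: 17560881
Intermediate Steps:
(h - 35598)*(21622 - 12793) = (37587 - 35598)*(21622 - 12793) = 1989*8829 = 17560881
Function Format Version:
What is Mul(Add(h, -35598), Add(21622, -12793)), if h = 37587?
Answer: 17560881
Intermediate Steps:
Mul(Add(h, -35598), Add(21622, -12793)) = Mul(Add(37587, -35598), Add(21622, -12793)) = Mul(1989, 8829) = 17560881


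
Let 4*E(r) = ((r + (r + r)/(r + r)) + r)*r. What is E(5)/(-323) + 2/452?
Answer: -5569/145996 ≈ -0.038145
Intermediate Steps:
E(r) = r*(1 + 2*r)/4 (E(r) = (((r + (r + r)/(r + r)) + r)*r)/4 = (((r + (2*r)/((2*r))) + r)*r)/4 = (((r + (2*r)*(1/(2*r))) + r)*r)/4 = (((r + 1) + r)*r)/4 = (((1 + r) + r)*r)/4 = ((1 + 2*r)*r)/4 = (r*(1 + 2*r))/4 = r*(1 + 2*r)/4)
E(5)/(-323) + 2/452 = ((¼)*5*(1 + 2*5))/(-323) + 2/452 = ((¼)*5*(1 + 10))*(-1/323) + 2*(1/452) = ((¼)*5*11)*(-1/323) + 1/226 = (55/4)*(-1/323) + 1/226 = -55/1292 + 1/226 = -5569/145996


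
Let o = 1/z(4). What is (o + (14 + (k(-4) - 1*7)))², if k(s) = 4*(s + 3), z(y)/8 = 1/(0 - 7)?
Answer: 289/64 ≈ 4.5156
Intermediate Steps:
z(y) = -8/7 (z(y) = 8/(0 - 7) = 8/(-7) = 8*(-⅐) = -8/7)
k(s) = 12 + 4*s (k(s) = 4*(3 + s) = 12 + 4*s)
o = -7/8 (o = 1/(-8/7) = -7/8 ≈ -0.87500)
(o + (14 + (k(-4) - 1*7)))² = (-7/8 + (14 + ((12 + 4*(-4)) - 1*7)))² = (-7/8 + (14 + ((12 - 16) - 7)))² = (-7/8 + (14 + (-4 - 7)))² = (-7/8 + (14 - 11))² = (-7/8 + 3)² = (17/8)² = 289/64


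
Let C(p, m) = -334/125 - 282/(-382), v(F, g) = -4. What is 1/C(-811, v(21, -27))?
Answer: -23875/46169 ≈ -0.51712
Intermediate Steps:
C(p, m) = -46169/23875 (C(p, m) = -334*1/125 - 282*(-1/382) = -334/125 + 141/191 = -46169/23875)
1/C(-811, v(21, -27)) = 1/(-46169/23875) = -23875/46169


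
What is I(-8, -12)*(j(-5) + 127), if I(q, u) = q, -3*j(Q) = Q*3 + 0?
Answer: -1056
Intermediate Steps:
j(Q) = -Q (j(Q) = -(Q*3 + 0)/3 = -(3*Q + 0)/3 = -Q)
I(-8, -12)*(j(-5) + 127) = -8*(-1*(-5) + 127) = -8*(5 + 127) = -8*132 = -1056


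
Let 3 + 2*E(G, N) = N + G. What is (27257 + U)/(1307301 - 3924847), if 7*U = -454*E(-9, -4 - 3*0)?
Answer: -194431/18322822 ≈ -0.010611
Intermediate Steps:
E(G, N) = -3/2 + G/2 + N/2 (E(G, N) = -3/2 + (N + G)/2 = -3/2 + (G + N)/2 = -3/2 + (G/2 + N/2) = -3/2 + G/2 + N/2)
U = 3632/7 (U = (-454*(-3/2 + (½)*(-9) + (-4 - 3*0)/2))/7 = (-454*(-3/2 - 9/2 + (-4 + 0)/2))/7 = (-454*(-3/2 - 9/2 + (½)*(-4)))/7 = (-454*(-3/2 - 9/2 - 2))/7 = (-454*(-8))/7 = (⅐)*3632 = 3632/7 ≈ 518.86)
(27257 + U)/(1307301 - 3924847) = (27257 + 3632/7)/(1307301 - 3924847) = (194431/7)/(-2617546) = (194431/7)*(-1/2617546) = -194431/18322822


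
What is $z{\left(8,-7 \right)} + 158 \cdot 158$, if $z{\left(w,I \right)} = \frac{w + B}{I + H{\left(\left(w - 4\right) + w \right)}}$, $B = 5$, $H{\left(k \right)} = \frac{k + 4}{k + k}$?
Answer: $\frac{474277}{19} \approx 24962.0$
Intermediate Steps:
$H{\left(k \right)} = \frac{4 + k}{2 k}$
$z{\left(w,I \right)} = \frac{5 + w}{I + \frac{w}{-4 + 2 w}}$ ($z{\left(w,I \right)} = \frac{w + 5}{I + \frac{4 + \left(\left(w - 4\right) + w\right)}{2 \left(\left(w - 4\right) + w\right)}} = \frac{5 + w}{I + \frac{4 + \left(\left(-4 + w\right) + w\right)}{2 \left(\left(-4 + w\right) + w\right)}} = \frac{5 + w}{I + \frac{4 + \left(-4 + 2 w\right)}{2 \left(-4 + 2 w\right)}} = \frac{5 + w}{I + \frac{2 w}{2 \left(-4 + 2 w\right)}} = \frac{5 + w}{I + \frac{w}{-4 + 2 w}}$)
$z{\left(8,-7 \right)} + 158 \cdot 158 = \frac{2 \left(-2 + 8\right) \left(5 + 8\right)}{8 + 2 \left(-7\right) \left(-2 + 8\right)} + 158 \cdot 158 = 2 \frac{1}{8 + 2 \left(-7\right) 6} \cdot 6 \cdot 13 + 24964 = 2 \frac{1}{8 - 84} \cdot 6 \cdot 13 + 24964 = 2 \frac{1}{-76} \cdot 6 \cdot 13 + 24964 = 2 \left(- \frac{1}{76}\right) 6 \cdot 13 + 24964 = - \frac{39}{19} + 24964 = \frac{474277}{19}$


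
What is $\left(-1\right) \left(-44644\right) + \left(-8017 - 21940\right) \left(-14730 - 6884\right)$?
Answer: $647535242$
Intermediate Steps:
$\left(-1\right) \left(-44644\right) + \left(-8017 - 21940\right) \left(-14730 - 6884\right) = 44644 - -647490598 = 44644 + 647490598 = 647535242$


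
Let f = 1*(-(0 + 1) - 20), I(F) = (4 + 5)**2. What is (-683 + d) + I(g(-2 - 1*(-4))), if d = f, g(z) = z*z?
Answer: -623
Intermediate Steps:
g(z) = z**2
I(F) = 81 (I(F) = 9**2 = 81)
f = -21 (f = 1*(-1*1 - 20) = 1*(-1 - 20) = 1*(-21) = -21)
d = -21
(-683 + d) + I(g(-2 - 1*(-4))) = (-683 - 21) + 81 = -704 + 81 = -623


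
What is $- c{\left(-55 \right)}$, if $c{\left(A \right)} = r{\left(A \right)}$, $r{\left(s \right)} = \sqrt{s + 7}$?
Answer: $- 4 i \sqrt{3} \approx - 6.9282 i$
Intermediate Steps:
$r{\left(s \right)} = \sqrt{7 + s}$
$c{\left(A \right)} = \sqrt{7 + A}$
$- c{\left(-55 \right)} = - \sqrt{7 - 55} = - \sqrt{-48} = - 4 i \sqrt{3}$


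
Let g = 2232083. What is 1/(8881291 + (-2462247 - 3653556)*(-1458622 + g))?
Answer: -1/4730326222892 ≈ -2.1140e-13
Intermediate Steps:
1/(8881291 + (-2462247 - 3653556)*(-1458622 + g)) = 1/(8881291 + (-2462247 - 3653556)*(-1458622 + 2232083)) = 1/(8881291 - 6115803*773461) = 1/(8881291 - 4730335104183) = 1/(-4730326222892) = -1/4730326222892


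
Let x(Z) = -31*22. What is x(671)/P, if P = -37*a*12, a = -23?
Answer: -341/5106 ≈ -0.066784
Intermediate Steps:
P = 10212 (P = -37*(-23)*12 = 851*12 = 10212)
x(Z) = -682
x(671)/P = -682/10212 = -682*1/10212 = -341/5106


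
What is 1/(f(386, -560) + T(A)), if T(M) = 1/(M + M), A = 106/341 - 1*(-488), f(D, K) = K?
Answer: -333028/186495339 ≈ -0.0017857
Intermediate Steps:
A = 166514/341 (A = 106*(1/341) + 488 = 106/341 + 488 = 166514/341 ≈ 488.31)
T(M) = 1/(2*M)
1/(f(386, -560) + T(A)) = 1/(-560 + 1/(2*(166514/341))) = 1/(-560 + (½)*(341/166514)) = 1/(-560 + 341/333028) = 1/(-186495339/333028) = -333028/186495339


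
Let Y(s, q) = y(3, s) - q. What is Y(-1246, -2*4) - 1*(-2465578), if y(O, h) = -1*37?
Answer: 2465549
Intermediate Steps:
y(O, h) = -37
Y(s, q) = -37 - q
Y(-1246, -2*4) - 1*(-2465578) = (-37 - (-2)*4) - 1*(-2465578) = (-37 - 1*(-8)) + 2465578 = (-37 + 8) + 2465578 = -29 + 2465578 = 2465549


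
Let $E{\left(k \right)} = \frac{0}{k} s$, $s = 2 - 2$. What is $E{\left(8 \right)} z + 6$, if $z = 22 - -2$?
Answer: $6$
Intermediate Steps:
$s = 0$ ($s = 2 - 2 = 0$)
$E{\left(k \right)} = 0$ ($E{\left(k \right)} = \frac{0}{k} 0 = 0 \cdot 0 = 0$)
$z = 24$ ($z = 22 + 2 = 24$)
$E{\left(8 \right)} z + 6 = 0 \cdot 24 + 6 = 0 + 6 = 6$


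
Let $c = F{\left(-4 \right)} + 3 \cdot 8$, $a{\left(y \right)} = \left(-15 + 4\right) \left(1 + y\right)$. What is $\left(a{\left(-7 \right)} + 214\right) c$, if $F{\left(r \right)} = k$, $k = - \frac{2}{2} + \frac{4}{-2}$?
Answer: $5880$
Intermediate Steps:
$k = -3$ ($k = \left(-2\right) \frac{1}{2} + 4 \left(- \frac{1}{2}\right) = -1 - 2 = -3$)
$a{\left(y \right)} = -11 - 11 y$ ($a{\left(y \right)} = - 11 \left(1 + y\right) = -11 - 11 y$)
$F{\left(r \right)} = -3$
$c = 21$ ($c = -3 + 3 \cdot 8 = -3 + 24 = 21$)
$\left(a{\left(-7 \right)} + 214\right) c = \left(\left(-11 - -77\right) + 214\right) 21 = \left(\left(-11 + 77\right) + 214\right) 21 = \left(66 + 214\right) 21 = 280 \cdot 21 = 5880$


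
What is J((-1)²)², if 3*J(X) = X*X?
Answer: ⅑ ≈ 0.11111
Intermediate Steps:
J(X) = X²/3 (J(X) = (X*X)/3 = X²/3)
J((-1)²)² = (((-1)²)²/3)² = ((⅓)*1²)² = ((⅓)*1)² = (⅓)² = ⅑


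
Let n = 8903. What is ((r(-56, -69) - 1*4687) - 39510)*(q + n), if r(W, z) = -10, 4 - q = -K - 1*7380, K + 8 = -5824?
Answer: -462184185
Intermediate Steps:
K = -5832 (K = -8 - 5824 = -5832)
q = 1552 (q = 4 - (-1*(-5832) - 1*7380) = 4 - (5832 - 7380) = 4 - 1*(-1548) = 4 + 1548 = 1552)
((r(-56, -69) - 1*4687) - 39510)*(q + n) = ((-10 - 1*4687) - 39510)*(1552 + 8903) = ((-10 - 4687) - 39510)*10455 = (-4697 - 39510)*10455 = -44207*10455 = -462184185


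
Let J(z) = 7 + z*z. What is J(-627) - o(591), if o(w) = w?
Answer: 392545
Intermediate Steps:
J(z) = 7 + z**2
J(-627) - o(591) = (7 + (-627)**2) - 1*591 = (7 + 393129) - 591 = 393136 - 591 = 392545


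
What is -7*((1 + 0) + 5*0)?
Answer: -7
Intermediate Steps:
-7*((1 + 0) + 5*0) = -7*(1 + 0) = -7*1 = -7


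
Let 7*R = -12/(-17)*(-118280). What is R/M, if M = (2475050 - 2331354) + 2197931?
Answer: -1419360/278653613 ≈ -0.0050936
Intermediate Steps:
R = -1419360/119 (R = (-12/(-17)*(-118280))/7 = (-12*(-1/17)*(-118280))/7 = ((12/17)*(-118280))/7 = (1/7)*(-1419360/17) = -1419360/119 ≈ -11927.)
M = 2341627 (M = 143696 + 2197931 = 2341627)
R/M = -1419360/119/2341627 = -1419360/119*1/2341627 = -1419360/278653613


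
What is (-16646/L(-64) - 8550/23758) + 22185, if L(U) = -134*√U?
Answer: 263531340/11879 - 8323*I/536 ≈ 22185.0 - 15.528*I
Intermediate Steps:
(-16646/L(-64) - 8550/23758) + 22185 = (-16646*I/1072 - 8550/23758) + 22185 = (-16646*I/1072 - 8550*1/23758) + 22185 = (-16646*I/1072 - 4275/11879) + 22185 = (-8323*I/536 - 4275/11879) + 22185 = (-4275/11879 - 8323*I/536) + 22185 = 263531340/11879 - 8323*I/536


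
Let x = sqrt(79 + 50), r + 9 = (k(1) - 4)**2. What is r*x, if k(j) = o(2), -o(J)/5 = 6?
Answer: 1147*sqrt(129) ≈ 13027.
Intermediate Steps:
o(J) = -30 (o(J) = -5*6 = -30)
k(j) = -30
r = 1147 (r = -9 + (-30 - 4)**2 = -9 + (-34)**2 = -9 + 1156 = 1147)
x = sqrt(129) ≈ 11.358
r*x = 1147*sqrt(129)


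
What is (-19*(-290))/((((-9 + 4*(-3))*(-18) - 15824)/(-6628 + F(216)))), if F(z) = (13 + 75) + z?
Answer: 17422620/7723 ≈ 2255.9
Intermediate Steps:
F(z) = 88 + z
(-19*(-290))/((((-9 + 4*(-3))*(-18) - 15824)/(-6628 + F(216)))) = (-19*(-290))/((((-9 + 4*(-3))*(-18) - 15824)/(-6628 + (88 + 216)))) = 5510/((((-9 - 12)*(-18) - 15824)/(-6628 + 304))) = 5510/(((-21*(-18) - 15824)/(-6324))) = 5510/(((378 - 15824)*(-1/6324))) = 5510/((-15446*(-1/6324))) = 5510/(7723/3162) = 5510*(3162/7723) = 17422620/7723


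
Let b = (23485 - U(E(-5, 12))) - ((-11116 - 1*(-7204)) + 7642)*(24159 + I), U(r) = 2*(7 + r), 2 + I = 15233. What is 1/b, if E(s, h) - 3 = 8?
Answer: -1/146901251 ≈ -6.8073e-9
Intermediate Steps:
I = 15231 (I = -2 + 15233 = 15231)
E(s, h) = 11 (E(s, h) = 3 + 8 = 11)
U(r) = 14 + 2*r
b = -146901251 (b = (23485 - (14 + 2*11)) - ((-11116 - 1*(-7204)) + 7642)*(24159 + 15231) = (23485 - (14 + 22)) - ((-11116 + 7204) + 7642)*39390 = (23485 - 1*36) - (-3912 + 7642)*39390 = (23485 - 36) - 3730*39390 = 23449 - 1*146924700 = 23449 - 146924700 = -146901251)
1/b = 1/(-146901251) = -1/146901251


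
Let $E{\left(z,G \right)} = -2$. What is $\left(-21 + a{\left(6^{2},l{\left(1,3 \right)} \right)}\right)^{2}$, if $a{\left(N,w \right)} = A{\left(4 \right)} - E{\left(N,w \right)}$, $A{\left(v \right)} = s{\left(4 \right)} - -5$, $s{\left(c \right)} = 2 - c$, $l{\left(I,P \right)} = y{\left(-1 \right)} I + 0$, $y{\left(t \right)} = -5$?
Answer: $256$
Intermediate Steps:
$l{\left(I,P \right)} = - 5 I$ ($l{\left(I,P \right)} = - 5 I + 0 = - 5 I$)
$A{\left(v \right)} = 3$ ($A{\left(v \right)} = \left(2 - 4\right) - -5 = \left(2 - 4\right) + 5 = -2 + 5 = 3$)
$a{\left(N,w \right)} = 5$ ($a{\left(N,w \right)} = 3 - -2 = 3 + 2 = 5$)
$\left(-21 + a{\left(6^{2},l{\left(1,3 \right)} \right)}\right)^{2} = \left(-21 + 5\right)^{2} = \left(-16\right)^{2} = 256$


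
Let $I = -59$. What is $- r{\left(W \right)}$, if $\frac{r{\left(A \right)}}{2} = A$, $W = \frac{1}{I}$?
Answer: $\frac{2}{59} \approx 0.033898$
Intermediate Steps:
$W = - \frac{1}{59}$ ($W = \frac{1}{-59} = - \frac{1}{59} \approx -0.016949$)
$r{\left(A \right)} = 2 A$
$- r{\left(W \right)} = - \frac{2 \left(-1\right)}{59} = \left(-1\right) \left(- \frac{2}{59}\right) = \frac{2}{59}$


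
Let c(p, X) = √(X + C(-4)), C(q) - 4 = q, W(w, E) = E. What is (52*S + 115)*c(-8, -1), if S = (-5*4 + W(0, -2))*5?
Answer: -5605*I ≈ -5605.0*I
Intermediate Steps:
C(q) = 4 + q
c(p, X) = √X (c(p, X) = √(X + (4 - 4)) = √(X + 0) = √X)
S = -110 (S = (-5*4 - 2)*5 = (-20 - 2)*5 = -22*5 = -110)
(52*S + 115)*c(-8, -1) = (52*(-110) + 115)*√(-1) = (-5720 + 115)*I = -5605*I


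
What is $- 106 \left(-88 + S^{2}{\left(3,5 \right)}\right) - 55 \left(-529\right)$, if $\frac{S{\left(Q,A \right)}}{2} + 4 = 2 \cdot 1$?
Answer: $36727$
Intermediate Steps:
$S{\left(Q,A \right)} = -4$ ($S{\left(Q,A \right)} = -8 + 2 \cdot 2 \cdot 1 = -8 + 2 \cdot 2 = -8 + 4 = -4$)
$- 106 \left(-88 + S^{2}{\left(3,5 \right)}\right) - 55 \left(-529\right) = - 106 \left(-88 + \left(-4\right)^{2}\right) - 55 \left(-529\right) = - 106 \left(-88 + 16\right) - -29095 = \left(-106\right) \left(-72\right) + 29095 = 7632 + 29095 = 36727$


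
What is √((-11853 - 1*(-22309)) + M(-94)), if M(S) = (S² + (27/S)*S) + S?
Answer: 5*√769 ≈ 138.65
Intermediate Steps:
M(S) = 27 + S + S² (M(S) = (S² + 27) + S = (27 + S²) + S = 27 + S + S²)
√((-11853 - 1*(-22309)) + M(-94)) = √((-11853 - 1*(-22309)) + (27 - 94 + (-94)²)) = √((-11853 + 22309) + (27 - 94 + 8836)) = √(10456 + 8769) = √19225 = 5*√769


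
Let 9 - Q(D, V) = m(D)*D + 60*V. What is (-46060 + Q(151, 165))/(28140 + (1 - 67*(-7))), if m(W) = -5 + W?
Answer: -77997/28610 ≈ -2.7262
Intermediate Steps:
Q(D, V) = 9 - 60*V - D*(-5 + D) (Q(D, V) = 9 - ((-5 + D)*D + 60*V) = 9 - (D*(-5 + D) + 60*V) = 9 - (60*V + D*(-5 + D)) = 9 + (-60*V - D*(-5 + D)) = 9 - 60*V - D*(-5 + D))
(-46060 + Q(151, 165))/(28140 + (1 - 67*(-7))) = (-46060 + (9 - 60*165 - 1*151*(-5 + 151)))/(28140 + (1 - 67*(-7))) = (-46060 + (9 - 9900 - 1*151*146))/(28140 + (1 + 469)) = (-46060 + (9 - 9900 - 22046))/(28140 + 470) = (-46060 - 31937)/28610 = -77997*1/28610 = -77997/28610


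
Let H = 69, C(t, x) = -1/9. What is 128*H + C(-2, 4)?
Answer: 79487/9 ≈ 8831.9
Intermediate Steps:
C(t, x) = -⅑ (C(t, x) = -1*⅑ = -⅑)
128*H + C(-2, 4) = 128*69 - ⅑ = 8832 - ⅑ = 79487/9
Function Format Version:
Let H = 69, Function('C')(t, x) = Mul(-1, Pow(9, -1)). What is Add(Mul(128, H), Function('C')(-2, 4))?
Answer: Rational(79487, 9) ≈ 8831.9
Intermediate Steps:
Function('C')(t, x) = Rational(-1, 9) (Function('C')(t, x) = Mul(-1, Rational(1, 9)) = Rational(-1, 9))
Add(Mul(128, H), Function('C')(-2, 4)) = Add(Mul(128, 69), Rational(-1, 9)) = Add(8832, Rational(-1, 9)) = Rational(79487, 9)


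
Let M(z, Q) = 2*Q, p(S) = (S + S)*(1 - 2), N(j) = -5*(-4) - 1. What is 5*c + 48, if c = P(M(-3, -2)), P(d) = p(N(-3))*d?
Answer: 808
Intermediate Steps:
N(j) = 19 (N(j) = 20 - 1 = 19)
p(S) = -2*S (p(S) = (2*S)*(-1) = -2*S)
P(d) = -38*d (P(d) = (-2*19)*d = -38*d)
c = 152 (c = -76*(-2) = -38*(-4) = 152)
5*c + 48 = 5*152 + 48 = 760 + 48 = 808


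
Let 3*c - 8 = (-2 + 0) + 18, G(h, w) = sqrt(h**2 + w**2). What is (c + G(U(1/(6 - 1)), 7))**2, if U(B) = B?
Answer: (40 + sqrt(1226))**2/25 ≈ 225.09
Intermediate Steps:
c = 8 (c = 8/3 + ((-2 + 0) + 18)/3 = 8/3 + (-2 + 18)/3 = 8/3 + (1/3)*16 = 8/3 + 16/3 = 8)
(c + G(U(1/(6 - 1)), 7))**2 = (8 + sqrt((1/(6 - 1))**2 + 7**2))**2 = (8 + sqrt((1/5)**2 + 49))**2 = (8 + sqrt(1/25 + 49))**2 = (8 + sqrt(1226/25))**2 = (8 + sqrt(1226)/5)**2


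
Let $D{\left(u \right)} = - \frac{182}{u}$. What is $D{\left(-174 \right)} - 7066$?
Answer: $- \frac{614651}{87} \approx -7065.0$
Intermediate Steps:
$D{\left(-174 \right)} - 7066 = - \frac{182}{-174} - 7066 = \left(-182\right) \left(- \frac{1}{174}\right) - 7066 = \frac{91}{87} - 7066 = - \frac{614651}{87}$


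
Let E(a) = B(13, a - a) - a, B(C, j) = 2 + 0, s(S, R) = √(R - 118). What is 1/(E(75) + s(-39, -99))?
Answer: -73/5546 - I*√217/5546 ≈ -0.013163 - 0.0026561*I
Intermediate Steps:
s(S, R) = √(-118 + R)
B(C, j) = 2
E(a) = 2 - a
1/(E(75) + s(-39, -99)) = 1/((2 - 1*75) + √(-118 - 99)) = 1/((2 - 75) + √(-217)) = 1/(-73 + I*√217)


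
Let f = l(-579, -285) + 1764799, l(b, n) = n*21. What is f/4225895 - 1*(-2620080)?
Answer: 11072184730414/4225895 ≈ 2.6201e+6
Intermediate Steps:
l(b, n) = 21*n
f = 1758814 (f = 21*(-285) + 1764799 = -5985 + 1764799 = 1758814)
f/4225895 - 1*(-2620080) = 1758814/4225895 - 1*(-2620080) = 1758814*(1/4225895) + 2620080 = 1758814/4225895 + 2620080 = 11072184730414/4225895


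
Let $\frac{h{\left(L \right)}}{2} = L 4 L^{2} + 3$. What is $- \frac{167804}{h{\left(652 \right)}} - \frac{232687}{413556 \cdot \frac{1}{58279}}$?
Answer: $- \frac{165213525944271337}{5038435618260} \approx -32791.0$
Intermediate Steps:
$h{\left(L \right)} = 6 + 8 L^{3}$ ($h{\left(L \right)} = 2 \left(L 4 L^{2} + 3\right) = 2 \left(4 L^{3} + 3\right) = 2 \left(3 + 4 L^{3}\right) = 6 + 8 L^{3}$)
$- \frac{167804}{h{\left(652 \right)}} - \frac{232687}{413556 \cdot \frac{1}{58279}} = - \frac{167804}{6 + 8 \cdot 652^{3}} - \frac{232687}{413556 \cdot \frac{1}{58279}} = - \frac{167804}{6 + 8 \cdot 277167808} - \frac{232687}{413556 \cdot \frac{1}{58279}} = - \frac{167804}{6 + 2217342464} - \frac{232687}{\frac{31812}{4483}} = - \frac{167804}{2217342470} - \frac{1043135821}{31812} = \left(-167804\right) \frac{1}{2217342470} - \frac{1043135821}{31812} = - \frac{11986}{158381605} - \frac{1043135821}{31812} = - \frac{165213525944271337}{5038435618260}$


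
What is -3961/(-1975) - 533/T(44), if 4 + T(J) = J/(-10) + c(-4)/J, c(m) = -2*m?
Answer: 59687497/892700 ≈ 66.862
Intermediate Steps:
T(J) = -4 + 8/J - J/10 (T(J) = -4 + (J/(-10) + (-2*(-4))/J) = -4 + (J*(-1/10) + 8/J) = -4 + (-J/10 + 8/J) = -4 + (8/J - J/10) = -4 + 8/J - J/10)
-3961/(-1975) - 533/T(44) = -3961/(-1975) - 533/(-4 + 8/44 - 1/10*44) = -3961*(-1/1975) - 533/(-4 + 8*(1/44) - 22/5) = 3961/1975 - 533/(-4 + 2/11 - 22/5) = 3961/1975 - 533/(-452/55) = 3961/1975 - 533*(-55/452) = 3961/1975 + 29315/452 = 59687497/892700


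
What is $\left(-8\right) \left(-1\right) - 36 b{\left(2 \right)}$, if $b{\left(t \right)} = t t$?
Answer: $-136$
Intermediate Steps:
$b{\left(t \right)} = t^{2}$
$\left(-8\right) \left(-1\right) - 36 b{\left(2 \right)} = \left(-8\right) \left(-1\right) - 36 \cdot 2^{2} = 8 - 144 = -136$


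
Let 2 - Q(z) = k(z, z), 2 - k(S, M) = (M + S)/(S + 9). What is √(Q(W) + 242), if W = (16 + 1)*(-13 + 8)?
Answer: √352678/38 ≈ 15.628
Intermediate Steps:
W = -85 (W = 17*(-5) = -85)
k(S, M) = 2 - (M + S)/(9 + S) (k(S, M) = 2 - (M + S)/(S + 9) = 2 - (M + S)/(9 + S))
Q(z) = 2 - 18/(9 + z) (Q(z) = 2 - (18 + z - z)/(9 + z) = 2 - 18/(9 + z))
√(Q(W) + 242) = √(2*(-85)/(9 - 85) + 242) = √(2*(-85)/(-76) + 242) = √(2*(-85)*(-1/76) + 242) = √(85/38 + 242) = √(9281/38) = √352678/38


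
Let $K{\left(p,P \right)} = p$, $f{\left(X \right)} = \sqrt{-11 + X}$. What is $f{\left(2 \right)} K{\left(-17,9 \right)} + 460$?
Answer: $460 - 51 i \approx 460.0 - 51.0 i$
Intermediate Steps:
$f{\left(2 \right)} K{\left(-17,9 \right)} + 460 = \sqrt{-11 + 2} \left(-17\right) + 460 = \sqrt{-9} \left(-17\right) + 460 = 3 i \left(-17\right) + 460 = - 51 i + 460 = 460 - 51 i$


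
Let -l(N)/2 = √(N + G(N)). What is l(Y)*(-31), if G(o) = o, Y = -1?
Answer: 62*I*√2 ≈ 87.681*I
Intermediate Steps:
l(N) = -2*√2*√N (l(N) = -2*√(N + N) = -2*√2*√N)
l(Y)*(-31) = -2*√2*√(-1)*(-31) = -2*√2*I*(-31) = -2*I*√2*(-31) = 62*I*√2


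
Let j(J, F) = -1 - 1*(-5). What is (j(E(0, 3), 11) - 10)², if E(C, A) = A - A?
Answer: 36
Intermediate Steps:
E(C, A) = 0
j(J, F) = 4 (j(J, F) = -1 + 5 = 4)
(j(E(0, 3), 11) - 10)² = (4 - 10)² = (-6)² = 36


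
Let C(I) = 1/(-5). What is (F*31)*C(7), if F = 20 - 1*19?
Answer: -31/5 ≈ -6.2000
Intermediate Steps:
C(I) = -1/5
F = 1 (F = 20 - 19 = 1)
(F*31)*C(7) = (1*31)*(-1/5) = 31*(-1/5) = -31/5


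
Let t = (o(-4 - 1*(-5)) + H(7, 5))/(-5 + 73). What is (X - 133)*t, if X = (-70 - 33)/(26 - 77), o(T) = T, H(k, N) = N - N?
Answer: -1670/867 ≈ -1.9262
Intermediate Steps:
H(k, N) = 0
X = 103/51 (X = -103/(-51) = -103*(-1/51) = 103/51 ≈ 2.0196)
t = 1/68 (t = ((-4 - 1*(-5)) + 0)/(-5 + 73) = ((-4 + 5) + 0)/68 = (1 + 0)*(1/68) = 1*(1/68) = 1/68 ≈ 0.014706)
(X - 133)*t = (103/51 - 133)*(1/68) = -6680/51*1/68 = -1670/867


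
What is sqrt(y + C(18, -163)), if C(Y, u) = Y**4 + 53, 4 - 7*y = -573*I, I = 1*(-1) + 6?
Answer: 18*sqrt(15946)/7 ≈ 324.71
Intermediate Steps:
I = 5 (I = -1 + 6 = 5)
y = 2869/7 (y = 4/7 - (-573)*5/7 = 4/7 - 1/7*(-2865) = 4/7 + 2865/7 = 2869/7 ≈ 409.86)
C(Y, u) = 53 + Y**4
sqrt(y + C(18, -163)) = sqrt(2869/7 + (53 + 18**4)) = sqrt(2869/7 + (53 + 104976)) = sqrt(2869/7 + 105029) = sqrt(738072/7) = 18*sqrt(15946)/7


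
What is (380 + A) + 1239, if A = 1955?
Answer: 3574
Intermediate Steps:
(380 + A) + 1239 = (380 + 1955) + 1239 = 2335 + 1239 = 3574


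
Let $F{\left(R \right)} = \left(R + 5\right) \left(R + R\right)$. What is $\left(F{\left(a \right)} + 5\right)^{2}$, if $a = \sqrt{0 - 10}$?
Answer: $-775 - 300 i \sqrt{10} \approx -775.0 - 948.68 i$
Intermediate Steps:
$a = i \sqrt{10}$ ($a = \sqrt{0 - 10} = \sqrt{-10} = i \sqrt{10} \approx 3.1623 i$)
$F{\left(R \right)} = 2 R \left(5 + R\right)$ ($F{\left(R \right)} = \left(5 + R\right) 2 R = 2 R \left(5 + R\right)$)
$\left(F{\left(a \right)} + 5\right)^{2} = \left(2 i \sqrt{10} \left(5 + i \sqrt{10}\right) + 5\right)^{2} = \left(5 + 2 i \sqrt{10} \left(5 + i \sqrt{10}\right)\right)^{2}$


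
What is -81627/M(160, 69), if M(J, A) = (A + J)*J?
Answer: -81627/36640 ≈ -2.2278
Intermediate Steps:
M(J, A) = J*(A + J)
-81627/M(160, 69) = -81627*1/(160*(69 + 160)) = -81627/(160*229) = -81627/36640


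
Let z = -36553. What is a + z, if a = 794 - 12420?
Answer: -48179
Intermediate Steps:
a = -11626
a + z = -11626 - 36553 = -48179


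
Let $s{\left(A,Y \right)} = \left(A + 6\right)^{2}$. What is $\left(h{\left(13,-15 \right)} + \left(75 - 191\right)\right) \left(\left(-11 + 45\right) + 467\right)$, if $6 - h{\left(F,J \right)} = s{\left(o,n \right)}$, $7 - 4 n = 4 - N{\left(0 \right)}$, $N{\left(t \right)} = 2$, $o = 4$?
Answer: $-105210$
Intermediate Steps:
$n = \frac{5}{4}$ ($n = \frac{7}{4} - \frac{4 - 2}{4} = \frac{7}{4} - \frac{1}{2} = \frac{5}{4} \approx 1.25$)
$s{\left(A,Y \right)} = \left(6 + A\right)^{2}$
$h{\left(F,J \right)} = -94$ ($h{\left(F,J \right)} = 6 - \left(6 + 4\right)^{2} = 6 - 10^{2} = 6 - 100 = -94$)
$\left(h{\left(13,-15 \right)} + \left(75 - 191\right)\right) \left(\left(-11 + 45\right) + 467\right) = \left(-94 + \left(75 - 191\right)\right) \left(\left(-11 + 45\right) + 467\right) = \left(-94 + \left(75 - 191\right)\right) \left(34 + 467\right) = \left(-94 - 116\right) 501 = \left(-210\right) 501 = -105210$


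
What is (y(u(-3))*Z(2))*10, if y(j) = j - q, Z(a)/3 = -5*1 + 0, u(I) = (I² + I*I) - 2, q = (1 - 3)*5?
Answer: -3900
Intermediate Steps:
q = -10 (q = -2*5 = -10)
u(I) = -2 + 2*I² (u(I) = (I² + I²) - 2 = 2*I² - 2 = -2 + 2*I²)
Z(a) = -15 (Z(a) = 3*(-5*1 + 0) = 3*(-5 + 0) = 3*(-5) = -15)
y(j) = 10 + j (y(j) = j - 1*(-10) = j + 10 = 10 + j)
(y(u(-3))*Z(2))*10 = ((10 + (-2 + 2*(-3)²))*(-15))*10 = ((10 + (-2 + 2*9))*(-15))*10 = ((10 + (-2 + 18))*(-15))*10 = ((10 + 16)*(-15))*10 = (26*(-15))*10 = -390*10 = -3900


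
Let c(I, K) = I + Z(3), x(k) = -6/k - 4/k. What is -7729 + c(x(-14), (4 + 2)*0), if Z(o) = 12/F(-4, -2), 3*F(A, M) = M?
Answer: -54224/7 ≈ -7746.3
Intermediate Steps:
F(A, M) = M/3
Z(o) = -18 (Z(o) = 12/(((⅓)*(-2))) = 12/(-⅔) = 12*(-3/2) = -18)
x(k) = -10/k
c(I, K) = -18 + I (c(I, K) = I - 18 = -18 + I)
-7729 + c(x(-14), (4 + 2)*0) = -7729 + (-18 - 10/(-14)) = -7729 + (-18 - 10*(-1/14)) = -7729 + (-18 + 5/7) = -7729 - 121/7 = -54224/7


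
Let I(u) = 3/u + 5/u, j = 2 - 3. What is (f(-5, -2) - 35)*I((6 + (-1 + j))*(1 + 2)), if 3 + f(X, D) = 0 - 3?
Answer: -82/3 ≈ -27.333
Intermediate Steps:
f(X, D) = -6 (f(X, D) = -3 + (0 - 3) = -3 - 3 = -6)
j = -1
I(u) = 8/u
(f(-5, -2) - 35)*I((6 + (-1 + j))*(1 + 2)) = (-6 - 35)*(8/(((6 + (-1 - 1))*(1 + 2)))) = -328/((6 - 2)*3) = -328/(4*3) = -328/12 = -41*⅔ = -82/3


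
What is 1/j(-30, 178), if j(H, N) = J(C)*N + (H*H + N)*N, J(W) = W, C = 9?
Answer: 1/193486 ≈ 5.1683e-6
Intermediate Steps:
j(H, N) = 9*N + N*(N + H**2) (j(H, N) = 9*N + (H*H + N)*N = 9*N + (H**2 + N)*N = 9*N + (N + H**2)*N = 9*N + N*(N + H**2))
1/j(-30, 178) = 1/(178*(9 + 178 + (-30)**2)) = 1/(178*(9 + 178 + 900)) = 1/(178*1087) = 1/193486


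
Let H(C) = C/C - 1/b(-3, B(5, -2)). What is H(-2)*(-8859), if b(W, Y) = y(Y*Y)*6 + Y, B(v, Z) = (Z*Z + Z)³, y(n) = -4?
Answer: -150603/16 ≈ -9412.7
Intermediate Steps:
B(v, Z) = (Z + Z²)³ (B(v, Z) = (Z² + Z)³ = (Z + Z²)³)
b(W, Y) = -24 + Y (b(W, Y) = -4*6 + Y = -24 + Y)
H(C) = 17/16 (H(C) = C/C - 1/(-24 + (-2)³*(1 - 2)³) = 1 - 1/(-24 - 8*(-1)³) = 1 - 1/(-24 - 8*(-1)) = 1 - 1/(-24 + 8) = 1 - 1/(-16) = 1 - 1*(-1/16) = 1 + 1/16 = 17/16)
H(-2)*(-8859) = (17/16)*(-8859) = -150603/16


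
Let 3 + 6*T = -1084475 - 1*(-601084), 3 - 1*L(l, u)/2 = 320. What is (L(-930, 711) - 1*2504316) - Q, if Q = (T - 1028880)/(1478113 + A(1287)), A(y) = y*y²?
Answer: -16030866008159263/6399675048 ≈ -2.5049e+6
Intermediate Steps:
L(l, u) = -634 (L(l, u) = 6 - 2*320 = 6 - 640 = -634)
T = -241697/3 (T = -½ + (-1084475 - 1*(-601084))/6 = -½ + (-1084475 + 601084)/6 = -½ + (⅙)*(-483391) = -½ - 483391/6 = -241697/3 ≈ -80566.)
A(y) = y³
Q = -3328337/6399675048 (Q = (-241697/3 - 1028880)/(1478113 + 1287³) = -3328337/(3*(1478113 + 2131746903)) = -3328337/3/2133225016 = -3328337/3*1/2133225016 = -3328337/6399675048 ≈ -0.00052008)
(L(-930, 711) - 1*2504316) - Q = (-634 - 1*2504316) - 1*(-3328337/6399675048) = (-634 - 2504316) + 3328337/6399675048 = -2504950 + 3328337/6399675048 = -16030866008159263/6399675048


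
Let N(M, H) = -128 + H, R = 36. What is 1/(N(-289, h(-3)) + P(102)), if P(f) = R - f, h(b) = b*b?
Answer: -1/185 ≈ -0.0054054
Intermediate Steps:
h(b) = b²
P(f) = 36 - f
1/(N(-289, h(-3)) + P(102)) = 1/((-128 + (-3)²) + (36 - 1*102)) = 1/((-128 + 9) + (36 - 102)) = 1/(-119 - 66) = 1/(-185) = -1/185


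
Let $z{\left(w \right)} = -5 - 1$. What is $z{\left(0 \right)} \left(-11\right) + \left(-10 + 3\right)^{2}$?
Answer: $115$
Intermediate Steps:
$z{\left(w \right)} = -6$
$z{\left(0 \right)} \left(-11\right) + \left(-10 + 3\right)^{2} = \left(-6\right) \left(-11\right) + \left(-10 + 3\right)^{2} = 66 + \left(-7\right)^{2} = 66 + 49 = 115$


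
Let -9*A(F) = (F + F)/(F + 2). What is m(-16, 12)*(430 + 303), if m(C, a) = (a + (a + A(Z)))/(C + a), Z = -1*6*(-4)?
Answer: -170056/39 ≈ -4360.4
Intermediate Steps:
Z = 24 (Z = -6*(-4) = 24)
A(F) = -2*F/(9*(2 + F)) (A(F) = -(F + F)/(9*(F + 2)) = -2*F/(9*(2 + F)))
m(C, a) = (-8/39 + 2*a)/(C + a) (m(C, a) = (a + (a - 2*24/(18 + 9*24)))/(C + a) = (a + (a - 2*24/(18 + 216)))/(C + a) = (a + (a - 2*24/234))/(C + a) = (a + (a - 2*24*1/234))/(C + a) = (a + (a - 8/39))/(C + a) = (a + (-8/39 + a))/(C + a) = (-8/39 + 2*a)/(C + a))
m(-16, 12)*(430 + 303) = ((-8/39 + 2*12)/(-16 + 12))*(430 + 303) = ((-8/39 + 24)/(-4))*733 = -1/4*928/39*733 = -232/39*733 = -170056/39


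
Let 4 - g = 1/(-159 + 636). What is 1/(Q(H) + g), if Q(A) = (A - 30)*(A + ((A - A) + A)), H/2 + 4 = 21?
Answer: 477/131651 ≈ 0.0036232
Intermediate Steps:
g = 1907/477 (g = 4 - 1/(-159 + 636) = 4 - 1/477 = 1907/477 ≈ 3.9979)
H = 34 (H = -8 + 2*21 = -8 + 42 = 34)
Q(A) = 2*A*(-30 + A) (Q(A) = (-30 + A)*(A + (0 + A)) = (-30 + A)*(A + A) = (-30 + A)*(2*A) = 2*A*(-30 + A))
1/(Q(H) + g) = 1/(2*34*(-30 + 34) + 1907/477) = 1/(2*34*4 + 1907/477) = 1/(272 + 1907/477) = 1/(131651/477) = 477/131651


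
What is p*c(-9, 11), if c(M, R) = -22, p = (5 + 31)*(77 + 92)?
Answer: -133848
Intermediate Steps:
p = 6084 (p = 36*169 = 6084)
p*c(-9, 11) = 6084*(-22) = -133848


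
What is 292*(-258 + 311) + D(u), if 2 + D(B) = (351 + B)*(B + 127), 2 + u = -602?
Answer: 136155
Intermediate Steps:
u = -604 (u = -2 - 602 = -604)
D(B) = -2 + (127 + B)*(351 + B) (D(B) = -2 + (351 + B)*(B + 127) = -2 + (351 + B)*(127 + B) = -2 + (127 + B)*(351 + B))
292*(-258 + 311) + D(u) = 292*(-258 + 311) + (44575 + (-604)² + 478*(-604)) = 292*53 + (44575 + 364816 - 288712) = 15476 + 120679 = 136155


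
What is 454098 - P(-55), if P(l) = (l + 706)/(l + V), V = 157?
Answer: 15439115/34 ≈ 4.5409e+5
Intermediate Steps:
P(l) = (706 + l)/(157 + l) (P(l) = (l + 706)/(l + 157) = (706 + l)/(157 + l))
454098 - P(-55) = 454098 - (706 - 55)/(157 - 55) = 454098 - 651/102 = 454098 - 1*217/34 = 454098 - 217/34 = 15439115/34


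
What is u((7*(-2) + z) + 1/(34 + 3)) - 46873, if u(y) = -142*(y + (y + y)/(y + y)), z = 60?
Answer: -1981381/37 ≈ -53551.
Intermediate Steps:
u(y) = -142 - 142*y (u(y) = -142*(y + (2*y)/((2*y))) = -142*(y + (2*y)*(1/(2*y))) = -142*(y + 1) = -142*(1 + y) = -142 - 142*y)
u((7*(-2) + z) + 1/(34 + 3)) - 46873 = (-142 - 142*((7*(-2) + 60) + 1/(34 + 3))) - 46873 = (-142 - 142*((-14 + 60) + 1/37)) - 46873 = (-142 - 142*(46 + 1/37)) - 46873 = (-142 - 142*1703/37) - 46873 = (-142 - 241826/37) - 46873 = -247080/37 - 46873 = -1981381/37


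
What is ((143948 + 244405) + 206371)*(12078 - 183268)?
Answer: -101810801560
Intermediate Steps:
((143948 + 244405) + 206371)*(12078 - 183268) = (388353 + 206371)*(-171190) = 594724*(-171190) = -101810801560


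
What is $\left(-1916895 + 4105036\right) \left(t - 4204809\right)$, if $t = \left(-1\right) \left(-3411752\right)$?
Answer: $-1735320537037$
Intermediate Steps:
$t = 3411752$
$\left(-1916895 + 4105036\right) \left(t - 4204809\right) = \left(-1916895 + 4105036\right) \left(3411752 - 4204809\right) = 2188141 \left(-793057\right) = -1735320537037$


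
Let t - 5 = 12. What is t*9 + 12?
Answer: 165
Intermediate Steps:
t = 17 (t = 5 + 12 = 17)
t*9 + 12 = 17*9 + 12 = 153 + 12 = 165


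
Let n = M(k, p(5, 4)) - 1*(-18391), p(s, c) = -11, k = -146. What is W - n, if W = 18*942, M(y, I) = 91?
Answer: -1526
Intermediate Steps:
W = 16956
n = 18482 (n = 91 - 1*(-18391) = 91 + 18391 = 18482)
W - n = 16956 - 1*18482 = 16956 - 18482 = -1526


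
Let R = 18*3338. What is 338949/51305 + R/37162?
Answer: 7839316179/953298205 ≈ 8.2234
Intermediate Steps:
R = 60084
338949/51305 + R/37162 = 338949/51305 + 60084/37162 = 338949*(1/51305) + 60084*(1/37162) = 338949/51305 + 30042/18581 = 7839316179/953298205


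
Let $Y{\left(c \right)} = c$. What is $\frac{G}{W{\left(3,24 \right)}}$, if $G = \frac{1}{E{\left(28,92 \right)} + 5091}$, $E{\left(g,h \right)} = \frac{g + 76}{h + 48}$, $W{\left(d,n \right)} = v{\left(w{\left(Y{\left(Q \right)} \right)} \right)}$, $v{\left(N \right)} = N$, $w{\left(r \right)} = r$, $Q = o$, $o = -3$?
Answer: $- \frac{35}{534633} \approx -6.5465 \cdot 10^{-5}$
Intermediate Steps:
$Q = -3$
$W{\left(d,n \right)} = -3$
$E{\left(g,h \right)} = \frac{76 + g}{48 + h}$
$G = \frac{35}{178211}$ ($G = \frac{1}{\frac{76 + 28}{48 + 92} + 5091} = \frac{1}{\frac{1}{140} \cdot 104 + 5091} = \frac{1}{\frac{26}{35} + 5091} = \frac{1}{\frac{178211}{35}} = \frac{35}{178211} \approx 0.0001964$)
$\frac{G}{W{\left(3,24 \right)}} = \frac{35}{178211 \left(-3\right)} = \frac{35}{178211} \left(- \frac{1}{3}\right) = - \frac{35}{534633}$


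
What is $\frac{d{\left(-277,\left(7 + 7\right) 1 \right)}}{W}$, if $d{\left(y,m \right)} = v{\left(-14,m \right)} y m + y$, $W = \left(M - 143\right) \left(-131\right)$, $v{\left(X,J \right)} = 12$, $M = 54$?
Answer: $- \frac{46813}{11659} \approx -4.0152$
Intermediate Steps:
$W = 11659$ ($W = \left(54 - 143\right) \left(-131\right) = \left(-89\right) \left(-131\right) = 11659$)
$d{\left(y,m \right)} = y + 12 m y$ ($d{\left(y,m \right)} = 12 y m + y = 12 m y + y = y + 12 m y$)
$\frac{d{\left(-277,\left(7 + 7\right) 1 \right)}}{W} = \frac{\left(-277\right) \left(1 + 12 \left(7 + 7\right) 1\right)}{11659} = - 277 \left(1 + 12 \cdot 14 \cdot 1\right) \frac{1}{11659} = - 277 \left(1 + 12 \cdot 14\right) \frac{1}{11659} = - 277 \left(1 + 168\right) \frac{1}{11659} = \left(-277\right) 169 \cdot \frac{1}{11659} = \left(-46813\right) \frac{1}{11659} = - \frac{46813}{11659}$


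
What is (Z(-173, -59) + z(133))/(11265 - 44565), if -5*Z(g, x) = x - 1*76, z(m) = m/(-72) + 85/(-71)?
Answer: -122461/170229600 ≈ -0.00071939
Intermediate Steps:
z(m) = -85/71 - m/72 (z(m) = m*(-1/72) + 85*(-1/71) = -m/72 - 85/71 = -85/71 - m/72)
Z(g, x) = 76/5 - x/5 (Z(g, x) = -(x - 1*76)/5 = -(x - 76)/5 = -(-76 + x)/5 = 76/5 - x/5)
(Z(-173, -59) + z(133))/(11265 - 44565) = ((76/5 - ⅕*(-59)) + (-85/71 - 1/72*133))/(11265 - 44565) = ((76/5 + 59/5) + (-85/71 - 133/72))/(-33300) = (27 - 15563/5112)*(-1/33300) = (122461/5112)*(-1/33300) = -122461/170229600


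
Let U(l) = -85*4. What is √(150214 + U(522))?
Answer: √149874 ≈ 387.14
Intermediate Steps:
U(l) = -340
√(150214 + U(522)) = √(150214 - 340) = √149874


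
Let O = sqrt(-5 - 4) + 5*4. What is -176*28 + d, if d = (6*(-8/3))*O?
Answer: -5248 - 48*I ≈ -5248.0 - 48.0*I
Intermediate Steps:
O = 20 + 3*I (O = sqrt(-9) + 20 = 3*I + 20 = 20 + 3*I ≈ 20.0 + 3.0*I)
d = -320 - 48*I (d = (6*(-8/3))*(20 + 3*I) = -16*(20 + 3*I) = -320 - 48*I ≈ -320.0 - 48.0*I)
-176*28 + d = -176*28 + (-320 - 48*I) = -4928 + (-320 - 48*I) = -5248 - 48*I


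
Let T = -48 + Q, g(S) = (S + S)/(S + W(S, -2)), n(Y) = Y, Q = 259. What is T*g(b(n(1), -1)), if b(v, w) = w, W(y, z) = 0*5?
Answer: 422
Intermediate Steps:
W(y, z) = 0
g(S) = 2 (g(S) = (S + S)/(S + 0) = (2*S)/S = 2)
T = 211 (T = -48 + 259 = 211)
T*g(b(n(1), -1)) = 211*2 = 422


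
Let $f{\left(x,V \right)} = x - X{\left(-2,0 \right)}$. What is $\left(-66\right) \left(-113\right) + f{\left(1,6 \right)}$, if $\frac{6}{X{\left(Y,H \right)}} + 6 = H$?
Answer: $7460$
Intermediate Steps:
$X{\left(Y,H \right)} = \frac{6}{-6 + H}$
$f{\left(x,V \right)} = 1 + x$ ($f{\left(x,V \right)} = x - \frac{6}{-6 + 0} = x - \frac{6}{-6} = x - 6 \left(- \frac{1}{6}\right) = x - -1 = x + 1 = 1 + x$)
$\left(-66\right) \left(-113\right) + f{\left(1,6 \right)} = \left(-66\right) \left(-113\right) + \left(1 + 1\right) = 7458 + 2 = 7460$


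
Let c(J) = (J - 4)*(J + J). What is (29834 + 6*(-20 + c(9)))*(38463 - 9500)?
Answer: 876246602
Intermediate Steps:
c(J) = 2*J*(-4 + J) (c(J) = (-4 + J)*(2*J) = 2*J*(-4 + J))
(29834 + 6*(-20 + c(9)))*(38463 - 9500) = (29834 + 6*(-20 + 2*9*(-4 + 9)))*(38463 - 9500) = (29834 + 6*(-20 + 2*9*5))*28963 = (29834 + 6*(-20 + 90))*28963 = (29834 + 6*70)*28963 = (29834 + 420)*28963 = 30254*28963 = 876246602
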